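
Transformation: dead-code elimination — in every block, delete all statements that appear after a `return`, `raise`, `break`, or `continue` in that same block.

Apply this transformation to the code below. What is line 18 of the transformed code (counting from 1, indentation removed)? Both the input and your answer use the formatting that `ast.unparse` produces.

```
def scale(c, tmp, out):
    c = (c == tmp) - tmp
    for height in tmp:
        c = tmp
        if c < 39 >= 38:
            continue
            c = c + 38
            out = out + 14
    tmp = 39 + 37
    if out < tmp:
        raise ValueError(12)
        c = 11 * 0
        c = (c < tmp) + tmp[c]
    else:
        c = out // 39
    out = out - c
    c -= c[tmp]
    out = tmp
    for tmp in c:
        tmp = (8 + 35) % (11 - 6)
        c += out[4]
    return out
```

return out

Transformed code:
def scale(c, tmp, out):
    c = (c == tmp) - tmp
    for height in tmp:
        c = tmp
        if c < 39 >= 38:
            continue
    tmp = 39 + 37
    if out < tmp:
        raise ValueError(12)
    else:
        c = out // 39
    out = out - c
    c -= c[tmp]
    out = tmp
    for tmp in c:
        tmp = (8 + 35) % (11 - 6)
        c += out[4]
    return out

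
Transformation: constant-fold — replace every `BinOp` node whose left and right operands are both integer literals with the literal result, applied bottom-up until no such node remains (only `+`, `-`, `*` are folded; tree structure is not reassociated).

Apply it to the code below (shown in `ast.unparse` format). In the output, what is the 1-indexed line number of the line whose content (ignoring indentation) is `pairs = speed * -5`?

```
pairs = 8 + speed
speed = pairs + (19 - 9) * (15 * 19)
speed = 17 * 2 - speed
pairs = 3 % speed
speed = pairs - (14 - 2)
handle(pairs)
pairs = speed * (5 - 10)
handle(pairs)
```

7

Transformed code:
pairs = 8 + speed
speed = pairs + 2850
speed = 34 - speed
pairs = 3 % speed
speed = pairs - 12
handle(pairs)
pairs = speed * -5
handle(pairs)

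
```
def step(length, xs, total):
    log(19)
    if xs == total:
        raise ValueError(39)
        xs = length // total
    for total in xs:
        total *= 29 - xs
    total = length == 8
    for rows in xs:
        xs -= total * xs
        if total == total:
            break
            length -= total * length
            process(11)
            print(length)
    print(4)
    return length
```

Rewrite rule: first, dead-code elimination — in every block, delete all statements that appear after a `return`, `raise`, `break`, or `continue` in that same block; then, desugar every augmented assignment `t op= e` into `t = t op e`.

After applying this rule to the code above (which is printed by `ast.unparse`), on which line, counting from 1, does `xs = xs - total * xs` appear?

Transformed code:
def step(length, xs, total):
    log(19)
    if xs == total:
        raise ValueError(39)
    for total in xs:
        total = total * (29 - xs)
    total = length == 8
    for rows in xs:
        xs = xs - total * xs
        if total == total:
            break
    print(4)
    return length

9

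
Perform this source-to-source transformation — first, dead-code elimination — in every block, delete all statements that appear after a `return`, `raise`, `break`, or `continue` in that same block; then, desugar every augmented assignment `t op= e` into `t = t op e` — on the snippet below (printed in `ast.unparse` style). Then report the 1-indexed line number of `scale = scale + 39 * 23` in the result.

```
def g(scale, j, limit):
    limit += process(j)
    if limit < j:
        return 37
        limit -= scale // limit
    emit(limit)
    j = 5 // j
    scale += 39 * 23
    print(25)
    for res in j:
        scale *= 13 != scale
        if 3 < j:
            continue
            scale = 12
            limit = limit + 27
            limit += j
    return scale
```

Transformed code:
def g(scale, j, limit):
    limit = limit + process(j)
    if limit < j:
        return 37
    emit(limit)
    j = 5 // j
    scale = scale + 39 * 23
    print(25)
    for res in j:
        scale = scale * (13 != scale)
        if 3 < j:
            continue
    return scale

7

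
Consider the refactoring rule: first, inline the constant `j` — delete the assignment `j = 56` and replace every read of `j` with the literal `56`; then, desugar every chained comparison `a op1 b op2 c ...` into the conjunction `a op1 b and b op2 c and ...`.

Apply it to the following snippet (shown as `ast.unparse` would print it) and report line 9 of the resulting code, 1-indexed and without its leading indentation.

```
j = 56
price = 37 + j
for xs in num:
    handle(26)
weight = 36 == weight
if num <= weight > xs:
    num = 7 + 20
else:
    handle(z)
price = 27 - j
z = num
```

price = 27 - 56

Transformed code:
price = 37 + 56
for xs in num:
    handle(26)
weight = 36 == weight
if num <= weight and weight > xs:
    num = 7 + 20
else:
    handle(z)
price = 27 - 56
z = num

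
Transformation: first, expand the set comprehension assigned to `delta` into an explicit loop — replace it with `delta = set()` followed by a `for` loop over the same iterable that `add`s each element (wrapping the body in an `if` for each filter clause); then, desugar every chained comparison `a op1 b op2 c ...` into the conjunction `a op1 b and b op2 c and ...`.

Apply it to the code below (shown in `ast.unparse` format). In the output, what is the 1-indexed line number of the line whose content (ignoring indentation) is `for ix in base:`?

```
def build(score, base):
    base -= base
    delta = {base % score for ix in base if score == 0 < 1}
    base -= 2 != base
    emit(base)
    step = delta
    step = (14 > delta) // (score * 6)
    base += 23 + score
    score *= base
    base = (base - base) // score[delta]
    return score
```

4

Transformed code:
def build(score, base):
    base -= base
    delta = set()
    for ix in base:
        if score == 0 and 0 < 1:
            delta.add(base % score)
    base -= 2 != base
    emit(base)
    step = delta
    step = (14 > delta) // (score * 6)
    base += 23 + score
    score *= base
    base = (base - base) // score[delta]
    return score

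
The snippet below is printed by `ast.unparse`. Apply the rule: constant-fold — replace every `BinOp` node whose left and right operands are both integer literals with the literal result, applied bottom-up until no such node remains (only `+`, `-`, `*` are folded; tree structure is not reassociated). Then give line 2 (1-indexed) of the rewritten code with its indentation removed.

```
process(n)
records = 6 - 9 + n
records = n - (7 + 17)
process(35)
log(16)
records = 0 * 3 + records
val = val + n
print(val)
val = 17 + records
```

Transformed code:
process(n)
records = -3 + n
records = n - 24
process(35)
log(16)
records = 0 + records
val = val + n
print(val)
val = 17 + records

records = -3 + n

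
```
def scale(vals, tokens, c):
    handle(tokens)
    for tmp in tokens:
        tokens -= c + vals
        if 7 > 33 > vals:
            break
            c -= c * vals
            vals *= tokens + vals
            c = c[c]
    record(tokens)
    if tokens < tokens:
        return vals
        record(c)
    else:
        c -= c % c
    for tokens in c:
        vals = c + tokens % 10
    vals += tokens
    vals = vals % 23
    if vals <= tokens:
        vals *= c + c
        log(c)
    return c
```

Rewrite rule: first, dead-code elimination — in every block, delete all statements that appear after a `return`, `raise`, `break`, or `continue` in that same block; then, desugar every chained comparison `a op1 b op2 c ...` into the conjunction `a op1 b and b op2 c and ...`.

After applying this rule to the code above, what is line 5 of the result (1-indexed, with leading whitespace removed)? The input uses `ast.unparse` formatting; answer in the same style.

if 7 > 33 and 33 > vals:

Transformed code:
def scale(vals, tokens, c):
    handle(tokens)
    for tmp in tokens:
        tokens -= c + vals
        if 7 > 33 and 33 > vals:
            break
    record(tokens)
    if tokens < tokens:
        return vals
    else:
        c -= c % c
    for tokens in c:
        vals = c + tokens % 10
    vals += tokens
    vals = vals % 23
    if vals <= tokens:
        vals *= c + c
        log(c)
    return c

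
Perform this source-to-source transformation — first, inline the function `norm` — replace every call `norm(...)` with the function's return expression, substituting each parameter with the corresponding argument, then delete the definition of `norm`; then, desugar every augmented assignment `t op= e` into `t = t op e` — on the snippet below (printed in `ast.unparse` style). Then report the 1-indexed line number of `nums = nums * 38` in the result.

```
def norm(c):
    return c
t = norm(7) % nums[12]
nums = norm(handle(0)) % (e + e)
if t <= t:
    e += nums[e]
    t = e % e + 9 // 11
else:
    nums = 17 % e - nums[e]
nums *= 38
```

Transformed code:
t = 7 % nums[12]
nums = handle(0) % (e + e)
if t <= t:
    e = e + nums[e]
    t = e % e + 9 // 11
else:
    nums = 17 % e - nums[e]
nums = nums * 38

8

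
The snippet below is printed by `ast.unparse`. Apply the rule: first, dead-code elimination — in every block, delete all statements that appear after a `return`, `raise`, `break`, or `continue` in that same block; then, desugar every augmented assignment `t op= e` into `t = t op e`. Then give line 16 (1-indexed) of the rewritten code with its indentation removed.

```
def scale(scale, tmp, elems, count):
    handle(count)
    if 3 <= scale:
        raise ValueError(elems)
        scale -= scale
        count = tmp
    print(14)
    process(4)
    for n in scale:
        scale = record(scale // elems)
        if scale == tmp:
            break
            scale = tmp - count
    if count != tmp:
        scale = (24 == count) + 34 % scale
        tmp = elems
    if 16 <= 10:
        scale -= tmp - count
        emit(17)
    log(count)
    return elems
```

emit(17)

Transformed code:
def scale(scale, tmp, elems, count):
    handle(count)
    if 3 <= scale:
        raise ValueError(elems)
    print(14)
    process(4)
    for n in scale:
        scale = record(scale // elems)
        if scale == tmp:
            break
    if count != tmp:
        scale = (24 == count) + 34 % scale
        tmp = elems
    if 16 <= 10:
        scale = scale - (tmp - count)
        emit(17)
    log(count)
    return elems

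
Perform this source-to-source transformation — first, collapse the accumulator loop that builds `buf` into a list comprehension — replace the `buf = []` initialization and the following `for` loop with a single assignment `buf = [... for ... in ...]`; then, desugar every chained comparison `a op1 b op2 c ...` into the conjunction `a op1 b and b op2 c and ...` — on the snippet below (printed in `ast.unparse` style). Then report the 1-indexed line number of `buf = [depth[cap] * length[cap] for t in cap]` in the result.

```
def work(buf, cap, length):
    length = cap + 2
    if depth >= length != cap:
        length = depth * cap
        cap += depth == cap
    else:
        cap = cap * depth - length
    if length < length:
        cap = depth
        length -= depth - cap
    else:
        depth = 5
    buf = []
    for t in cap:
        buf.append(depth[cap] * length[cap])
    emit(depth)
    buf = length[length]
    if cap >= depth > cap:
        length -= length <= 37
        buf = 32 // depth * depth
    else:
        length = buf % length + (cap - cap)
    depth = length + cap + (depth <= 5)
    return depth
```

Transformed code:
def work(buf, cap, length):
    length = cap + 2
    if depth >= length and length != cap:
        length = depth * cap
        cap += depth == cap
    else:
        cap = cap * depth - length
    if length < length:
        cap = depth
        length -= depth - cap
    else:
        depth = 5
    buf = [depth[cap] * length[cap] for t in cap]
    emit(depth)
    buf = length[length]
    if cap >= depth and depth > cap:
        length -= length <= 37
        buf = 32 // depth * depth
    else:
        length = buf % length + (cap - cap)
    depth = length + cap + (depth <= 5)
    return depth

13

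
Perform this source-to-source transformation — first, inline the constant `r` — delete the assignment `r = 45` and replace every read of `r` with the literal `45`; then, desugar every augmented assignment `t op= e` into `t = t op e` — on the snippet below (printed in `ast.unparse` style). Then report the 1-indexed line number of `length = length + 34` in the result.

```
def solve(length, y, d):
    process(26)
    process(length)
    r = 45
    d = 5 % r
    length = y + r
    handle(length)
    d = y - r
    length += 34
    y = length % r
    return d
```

8

Transformed code:
def solve(length, y, d):
    process(26)
    process(length)
    d = 5 % 45
    length = y + 45
    handle(length)
    d = y - 45
    length = length + 34
    y = length % 45
    return d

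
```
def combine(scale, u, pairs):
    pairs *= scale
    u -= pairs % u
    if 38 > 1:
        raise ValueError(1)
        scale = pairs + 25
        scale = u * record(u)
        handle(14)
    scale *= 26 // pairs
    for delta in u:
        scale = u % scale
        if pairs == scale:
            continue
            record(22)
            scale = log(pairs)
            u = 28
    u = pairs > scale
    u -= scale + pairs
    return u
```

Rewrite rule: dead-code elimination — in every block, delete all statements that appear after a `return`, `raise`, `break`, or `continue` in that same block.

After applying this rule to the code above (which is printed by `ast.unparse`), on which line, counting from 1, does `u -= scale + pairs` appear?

12

Transformed code:
def combine(scale, u, pairs):
    pairs *= scale
    u -= pairs % u
    if 38 > 1:
        raise ValueError(1)
    scale *= 26 // pairs
    for delta in u:
        scale = u % scale
        if pairs == scale:
            continue
    u = pairs > scale
    u -= scale + pairs
    return u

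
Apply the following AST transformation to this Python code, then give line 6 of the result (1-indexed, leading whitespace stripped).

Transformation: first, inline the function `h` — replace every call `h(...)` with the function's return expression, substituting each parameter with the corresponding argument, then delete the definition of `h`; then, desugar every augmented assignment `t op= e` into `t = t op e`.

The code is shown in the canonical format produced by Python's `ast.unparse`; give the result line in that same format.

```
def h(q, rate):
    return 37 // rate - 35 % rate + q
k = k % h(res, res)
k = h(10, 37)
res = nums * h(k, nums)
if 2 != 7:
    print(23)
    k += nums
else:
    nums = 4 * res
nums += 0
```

Transformed code:
k = k % (37 // res - 35 % res + res)
k = 37 // 37 - 35 % 37 + 10
res = nums * (37 // nums - 35 % nums + k)
if 2 != 7:
    print(23)
    k = k + nums
else:
    nums = 4 * res
nums = nums + 0

k = k + nums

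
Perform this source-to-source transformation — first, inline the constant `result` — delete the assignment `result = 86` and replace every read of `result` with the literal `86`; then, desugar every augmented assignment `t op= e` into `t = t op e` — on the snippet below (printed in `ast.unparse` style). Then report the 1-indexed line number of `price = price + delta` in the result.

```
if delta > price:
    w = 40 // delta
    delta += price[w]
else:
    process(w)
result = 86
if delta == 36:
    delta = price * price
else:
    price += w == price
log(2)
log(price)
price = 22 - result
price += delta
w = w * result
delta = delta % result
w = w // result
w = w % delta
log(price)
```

13

Transformed code:
if delta > price:
    w = 40 // delta
    delta = delta + price[w]
else:
    process(w)
if delta == 36:
    delta = price * price
else:
    price = price + (w == price)
log(2)
log(price)
price = 22 - 86
price = price + delta
w = w * 86
delta = delta % 86
w = w // 86
w = w % delta
log(price)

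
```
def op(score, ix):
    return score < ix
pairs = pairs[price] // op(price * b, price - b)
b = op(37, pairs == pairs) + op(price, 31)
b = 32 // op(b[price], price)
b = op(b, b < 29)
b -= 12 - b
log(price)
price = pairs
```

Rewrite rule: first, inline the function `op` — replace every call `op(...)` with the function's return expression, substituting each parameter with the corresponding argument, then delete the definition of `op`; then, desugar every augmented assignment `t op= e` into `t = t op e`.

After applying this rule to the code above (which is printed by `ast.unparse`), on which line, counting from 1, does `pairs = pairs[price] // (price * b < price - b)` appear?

Transformed code:
pairs = pairs[price] // (price * b < price - b)
b = (37 < (pairs == pairs)) + (price < 31)
b = 32 // (b[price] < price)
b = b < (b < 29)
b = b - (12 - b)
log(price)
price = pairs

1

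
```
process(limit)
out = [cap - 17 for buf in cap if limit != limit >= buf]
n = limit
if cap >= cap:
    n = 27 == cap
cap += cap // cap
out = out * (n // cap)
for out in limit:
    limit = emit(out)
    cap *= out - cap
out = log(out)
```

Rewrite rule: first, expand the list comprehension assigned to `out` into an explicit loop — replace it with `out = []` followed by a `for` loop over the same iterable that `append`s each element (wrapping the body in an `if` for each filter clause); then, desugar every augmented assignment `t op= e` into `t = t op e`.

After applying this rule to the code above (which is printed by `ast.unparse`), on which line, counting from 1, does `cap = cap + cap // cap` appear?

9

Transformed code:
process(limit)
out = []
for buf in cap:
    if limit != limit >= buf:
        out.append(cap - 17)
n = limit
if cap >= cap:
    n = 27 == cap
cap = cap + cap // cap
out = out * (n // cap)
for out in limit:
    limit = emit(out)
    cap = cap * (out - cap)
out = log(out)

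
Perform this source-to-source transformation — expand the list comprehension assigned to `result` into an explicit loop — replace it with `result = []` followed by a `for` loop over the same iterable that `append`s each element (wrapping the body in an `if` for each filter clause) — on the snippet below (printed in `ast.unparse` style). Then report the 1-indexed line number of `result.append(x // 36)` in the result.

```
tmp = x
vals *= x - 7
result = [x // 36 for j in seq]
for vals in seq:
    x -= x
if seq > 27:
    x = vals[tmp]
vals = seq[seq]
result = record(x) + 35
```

5

Transformed code:
tmp = x
vals *= x - 7
result = []
for j in seq:
    result.append(x // 36)
for vals in seq:
    x -= x
if seq > 27:
    x = vals[tmp]
vals = seq[seq]
result = record(x) + 35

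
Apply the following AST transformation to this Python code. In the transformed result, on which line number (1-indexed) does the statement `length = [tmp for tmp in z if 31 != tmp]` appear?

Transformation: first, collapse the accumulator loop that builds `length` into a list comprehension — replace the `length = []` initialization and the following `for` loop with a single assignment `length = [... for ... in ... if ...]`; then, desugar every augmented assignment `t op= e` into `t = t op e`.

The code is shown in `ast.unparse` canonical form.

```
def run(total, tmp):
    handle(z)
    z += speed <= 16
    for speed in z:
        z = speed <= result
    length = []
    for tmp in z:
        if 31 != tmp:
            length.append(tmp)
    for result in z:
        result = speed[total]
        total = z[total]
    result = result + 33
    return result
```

6

Transformed code:
def run(total, tmp):
    handle(z)
    z = z + (speed <= 16)
    for speed in z:
        z = speed <= result
    length = [tmp for tmp in z if 31 != tmp]
    for result in z:
        result = speed[total]
        total = z[total]
    result = result + 33
    return result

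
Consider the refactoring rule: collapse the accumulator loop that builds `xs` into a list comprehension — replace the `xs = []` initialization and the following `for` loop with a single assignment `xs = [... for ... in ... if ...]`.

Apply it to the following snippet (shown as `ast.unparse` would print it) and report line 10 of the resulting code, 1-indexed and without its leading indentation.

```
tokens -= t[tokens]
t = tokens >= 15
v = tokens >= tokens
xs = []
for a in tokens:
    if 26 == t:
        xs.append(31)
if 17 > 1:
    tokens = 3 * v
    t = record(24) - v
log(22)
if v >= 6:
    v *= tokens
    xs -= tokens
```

v *= tokens

Transformed code:
tokens -= t[tokens]
t = tokens >= 15
v = tokens >= tokens
xs = [31 for a in tokens if 26 == t]
if 17 > 1:
    tokens = 3 * v
    t = record(24) - v
log(22)
if v >= 6:
    v *= tokens
    xs -= tokens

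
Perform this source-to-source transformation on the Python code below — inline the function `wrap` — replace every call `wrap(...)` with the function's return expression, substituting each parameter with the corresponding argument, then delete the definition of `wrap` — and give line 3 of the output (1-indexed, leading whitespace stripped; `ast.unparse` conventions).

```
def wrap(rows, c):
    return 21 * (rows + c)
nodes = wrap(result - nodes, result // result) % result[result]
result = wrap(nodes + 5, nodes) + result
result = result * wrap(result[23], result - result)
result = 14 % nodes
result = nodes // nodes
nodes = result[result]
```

result = result * (21 * (result[23] + (result - result)))

Transformed code:
nodes = 21 * (result - nodes + result // result) % result[result]
result = 21 * (nodes + 5 + nodes) + result
result = result * (21 * (result[23] + (result - result)))
result = 14 % nodes
result = nodes // nodes
nodes = result[result]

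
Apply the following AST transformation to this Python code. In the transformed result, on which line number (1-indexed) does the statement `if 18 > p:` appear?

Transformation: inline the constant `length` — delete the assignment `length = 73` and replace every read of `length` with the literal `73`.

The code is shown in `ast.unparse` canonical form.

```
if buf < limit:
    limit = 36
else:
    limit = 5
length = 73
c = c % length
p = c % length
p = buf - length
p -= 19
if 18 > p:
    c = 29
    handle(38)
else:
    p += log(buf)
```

Transformed code:
if buf < limit:
    limit = 36
else:
    limit = 5
c = c % 73
p = c % 73
p = buf - 73
p -= 19
if 18 > p:
    c = 29
    handle(38)
else:
    p += log(buf)

9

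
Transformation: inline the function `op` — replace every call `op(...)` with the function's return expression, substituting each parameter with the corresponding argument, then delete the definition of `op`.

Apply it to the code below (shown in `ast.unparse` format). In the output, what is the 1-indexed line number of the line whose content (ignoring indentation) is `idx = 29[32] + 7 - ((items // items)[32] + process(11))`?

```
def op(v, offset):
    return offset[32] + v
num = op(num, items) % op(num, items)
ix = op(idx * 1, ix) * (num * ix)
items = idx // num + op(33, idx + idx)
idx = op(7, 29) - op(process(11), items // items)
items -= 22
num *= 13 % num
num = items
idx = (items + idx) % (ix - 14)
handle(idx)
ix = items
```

4

Transformed code:
num = (items[32] + num) % (items[32] + num)
ix = (ix[32] + idx * 1) * (num * ix)
items = idx // num + ((idx + idx)[32] + 33)
idx = 29[32] + 7 - ((items // items)[32] + process(11))
items -= 22
num *= 13 % num
num = items
idx = (items + idx) % (ix - 14)
handle(idx)
ix = items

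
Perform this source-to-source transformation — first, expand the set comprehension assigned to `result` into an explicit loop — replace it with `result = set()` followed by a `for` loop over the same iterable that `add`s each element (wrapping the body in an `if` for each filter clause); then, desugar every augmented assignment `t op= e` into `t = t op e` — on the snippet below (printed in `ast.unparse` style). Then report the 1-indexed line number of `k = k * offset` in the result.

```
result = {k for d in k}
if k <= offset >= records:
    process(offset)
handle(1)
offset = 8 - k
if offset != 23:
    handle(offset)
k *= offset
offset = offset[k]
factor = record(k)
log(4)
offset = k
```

Transformed code:
result = set()
for d in k:
    result.add(k)
if k <= offset >= records:
    process(offset)
handle(1)
offset = 8 - k
if offset != 23:
    handle(offset)
k = k * offset
offset = offset[k]
factor = record(k)
log(4)
offset = k

10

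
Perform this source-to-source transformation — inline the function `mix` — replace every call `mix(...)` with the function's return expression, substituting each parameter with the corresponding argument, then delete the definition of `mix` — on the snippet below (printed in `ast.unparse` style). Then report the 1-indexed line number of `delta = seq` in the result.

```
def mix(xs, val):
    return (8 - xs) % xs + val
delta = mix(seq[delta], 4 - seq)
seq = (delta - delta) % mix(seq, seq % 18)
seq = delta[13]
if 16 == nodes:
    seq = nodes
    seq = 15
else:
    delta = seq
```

8

Transformed code:
delta = (8 - seq[delta]) % seq[delta] + (4 - seq)
seq = (delta - delta) % ((8 - seq) % seq + seq % 18)
seq = delta[13]
if 16 == nodes:
    seq = nodes
    seq = 15
else:
    delta = seq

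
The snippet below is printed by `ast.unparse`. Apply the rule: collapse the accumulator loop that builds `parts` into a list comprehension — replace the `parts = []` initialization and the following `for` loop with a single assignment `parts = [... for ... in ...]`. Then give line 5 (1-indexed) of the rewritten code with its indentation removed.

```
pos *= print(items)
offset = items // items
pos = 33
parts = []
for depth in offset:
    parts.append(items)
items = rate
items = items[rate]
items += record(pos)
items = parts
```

Transformed code:
pos *= print(items)
offset = items // items
pos = 33
parts = [items for depth in offset]
items = rate
items = items[rate]
items += record(pos)
items = parts

items = rate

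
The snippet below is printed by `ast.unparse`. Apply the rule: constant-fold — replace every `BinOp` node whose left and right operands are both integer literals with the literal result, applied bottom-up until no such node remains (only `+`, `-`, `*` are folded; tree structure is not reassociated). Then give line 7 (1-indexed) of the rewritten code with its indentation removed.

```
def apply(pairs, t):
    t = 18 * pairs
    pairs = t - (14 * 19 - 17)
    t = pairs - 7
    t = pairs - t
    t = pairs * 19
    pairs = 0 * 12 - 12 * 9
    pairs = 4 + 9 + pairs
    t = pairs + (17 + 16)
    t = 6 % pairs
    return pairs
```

Transformed code:
def apply(pairs, t):
    t = 18 * pairs
    pairs = t - 249
    t = pairs - 7
    t = pairs - t
    t = pairs * 19
    pairs = -108
    pairs = 13 + pairs
    t = pairs + 33
    t = 6 % pairs
    return pairs

pairs = -108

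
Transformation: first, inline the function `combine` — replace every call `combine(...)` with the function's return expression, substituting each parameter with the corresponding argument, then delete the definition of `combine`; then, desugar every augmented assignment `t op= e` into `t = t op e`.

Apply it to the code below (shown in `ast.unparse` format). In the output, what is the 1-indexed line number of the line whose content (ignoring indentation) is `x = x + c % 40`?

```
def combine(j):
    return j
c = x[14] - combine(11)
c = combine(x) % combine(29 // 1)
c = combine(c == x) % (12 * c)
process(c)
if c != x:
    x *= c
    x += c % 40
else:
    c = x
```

7

Transformed code:
c = x[14] - 11
c = x % (29 // 1)
c = (c == x) % (12 * c)
process(c)
if c != x:
    x = x * c
    x = x + c % 40
else:
    c = x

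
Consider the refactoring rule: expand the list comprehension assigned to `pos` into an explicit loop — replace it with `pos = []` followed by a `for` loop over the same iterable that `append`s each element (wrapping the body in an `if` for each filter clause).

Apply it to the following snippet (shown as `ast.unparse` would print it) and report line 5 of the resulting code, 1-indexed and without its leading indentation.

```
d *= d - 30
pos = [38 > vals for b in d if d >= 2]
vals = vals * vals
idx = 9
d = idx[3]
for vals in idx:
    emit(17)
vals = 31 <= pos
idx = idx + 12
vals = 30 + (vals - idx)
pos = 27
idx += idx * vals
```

Transformed code:
d *= d - 30
pos = []
for b in d:
    if d >= 2:
        pos.append(38 > vals)
vals = vals * vals
idx = 9
d = idx[3]
for vals in idx:
    emit(17)
vals = 31 <= pos
idx = idx + 12
vals = 30 + (vals - idx)
pos = 27
idx += idx * vals

pos.append(38 > vals)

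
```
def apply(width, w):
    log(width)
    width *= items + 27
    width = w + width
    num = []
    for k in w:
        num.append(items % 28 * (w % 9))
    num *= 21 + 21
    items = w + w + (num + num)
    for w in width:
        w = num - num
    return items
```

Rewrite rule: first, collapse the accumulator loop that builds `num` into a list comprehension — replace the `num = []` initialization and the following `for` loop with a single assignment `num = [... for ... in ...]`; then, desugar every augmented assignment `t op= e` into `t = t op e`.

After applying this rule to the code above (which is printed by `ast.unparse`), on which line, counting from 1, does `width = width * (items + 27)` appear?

3

Transformed code:
def apply(width, w):
    log(width)
    width = width * (items + 27)
    width = w + width
    num = [items % 28 * (w % 9) for k in w]
    num = num * (21 + 21)
    items = w + w + (num + num)
    for w in width:
        w = num - num
    return items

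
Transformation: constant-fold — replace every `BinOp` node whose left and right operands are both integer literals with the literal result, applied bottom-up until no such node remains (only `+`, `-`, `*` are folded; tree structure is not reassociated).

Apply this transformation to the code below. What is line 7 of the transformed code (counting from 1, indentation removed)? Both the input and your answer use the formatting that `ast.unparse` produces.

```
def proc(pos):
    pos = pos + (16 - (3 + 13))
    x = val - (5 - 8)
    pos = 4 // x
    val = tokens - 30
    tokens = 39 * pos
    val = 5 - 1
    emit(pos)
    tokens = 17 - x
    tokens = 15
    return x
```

val = 4

Transformed code:
def proc(pos):
    pos = pos + 0
    x = val - -3
    pos = 4 // x
    val = tokens - 30
    tokens = 39 * pos
    val = 4
    emit(pos)
    tokens = 17 - x
    tokens = 15
    return x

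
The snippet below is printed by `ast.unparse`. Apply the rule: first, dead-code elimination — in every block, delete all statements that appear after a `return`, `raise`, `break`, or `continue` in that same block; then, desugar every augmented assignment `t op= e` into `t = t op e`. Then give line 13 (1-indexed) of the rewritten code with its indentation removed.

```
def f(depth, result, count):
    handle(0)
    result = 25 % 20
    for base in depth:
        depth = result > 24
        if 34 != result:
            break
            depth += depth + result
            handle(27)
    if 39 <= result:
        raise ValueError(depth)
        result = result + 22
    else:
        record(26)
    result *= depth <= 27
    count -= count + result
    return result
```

count = count - (count + result)

Transformed code:
def f(depth, result, count):
    handle(0)
    result = 25 % 20
    for base in depth:
        depth = result > 24
        if 34 != result:
            break
    if 39 <= result:
        raise ValueError(depth)
    else:
        record(26)
    result = result * (depth <= 27)
    count = count - (count + result)
    return result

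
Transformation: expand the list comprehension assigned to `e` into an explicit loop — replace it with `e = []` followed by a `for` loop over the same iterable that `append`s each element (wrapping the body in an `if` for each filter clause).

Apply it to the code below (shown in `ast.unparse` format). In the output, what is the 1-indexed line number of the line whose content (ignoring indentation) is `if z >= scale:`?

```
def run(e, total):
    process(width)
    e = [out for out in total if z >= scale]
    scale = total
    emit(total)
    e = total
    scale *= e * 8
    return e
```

Transformed code:
def run(e, total):
    process(width)
    e = []
    for out in total:
        if z >= scale:
            e.append(out)
    scale = total
    emit(total)
    e = total
    scale *= e * 8
    return e

5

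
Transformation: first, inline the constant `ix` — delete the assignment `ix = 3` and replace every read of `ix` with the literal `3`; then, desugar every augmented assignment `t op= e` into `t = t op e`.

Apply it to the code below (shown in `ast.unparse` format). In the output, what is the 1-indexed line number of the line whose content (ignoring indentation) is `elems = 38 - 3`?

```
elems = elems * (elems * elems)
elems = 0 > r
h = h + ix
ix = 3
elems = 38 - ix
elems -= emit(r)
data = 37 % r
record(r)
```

4

Transformed code:
elems = elems * (elems * elems)
elems = 0 > r
h = h + 3
elems = 38 - 3
elems = elems - emit(r)
data = 37 % r
record(r)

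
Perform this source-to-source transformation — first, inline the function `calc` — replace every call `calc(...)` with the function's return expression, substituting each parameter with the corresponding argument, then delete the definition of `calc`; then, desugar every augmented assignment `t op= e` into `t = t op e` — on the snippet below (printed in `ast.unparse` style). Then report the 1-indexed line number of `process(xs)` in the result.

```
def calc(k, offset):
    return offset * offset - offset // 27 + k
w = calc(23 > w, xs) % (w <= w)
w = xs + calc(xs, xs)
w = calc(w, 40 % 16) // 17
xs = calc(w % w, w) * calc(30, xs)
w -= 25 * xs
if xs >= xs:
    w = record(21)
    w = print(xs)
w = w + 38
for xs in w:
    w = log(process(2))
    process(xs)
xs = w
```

Transformed code:
w = (xs * xs - xs // 27 + (23 > w)) % (w <= w)
w = xs + (xs * xs - xs // 27 + xs)
w = (40 % 16 * (40 % 16) - 40 % 16 // 27 + w) // 17
xs = (w * w - w // 27 + w % w) * (xs * xs - xs // 27 + 30)
w = w - 25 * xs
if xs >= xs:
    w = record(21)
    w = print(xs)
w = w + 38
for xs in w:
    w = log(process(2))
    process(xs)
xs = w

12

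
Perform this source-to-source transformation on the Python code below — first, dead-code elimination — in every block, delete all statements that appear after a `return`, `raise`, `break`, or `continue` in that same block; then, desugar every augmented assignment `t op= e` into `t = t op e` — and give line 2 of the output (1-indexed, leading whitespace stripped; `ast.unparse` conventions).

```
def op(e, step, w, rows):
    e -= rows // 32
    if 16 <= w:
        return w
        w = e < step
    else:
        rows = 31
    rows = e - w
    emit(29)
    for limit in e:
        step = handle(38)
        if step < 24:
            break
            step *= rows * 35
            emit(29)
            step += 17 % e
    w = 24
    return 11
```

e = e - rows // 32

Transformed code:
def op(e, step, w, rows):
    e = e - rows // 32
    if 16 <= w:
        return w
    else:
        rows = 31
    rows = e - w
    emit(29)
    for limit in e:
        step = handle(38)
        if step < 24:
            break
    w = 24
    return 11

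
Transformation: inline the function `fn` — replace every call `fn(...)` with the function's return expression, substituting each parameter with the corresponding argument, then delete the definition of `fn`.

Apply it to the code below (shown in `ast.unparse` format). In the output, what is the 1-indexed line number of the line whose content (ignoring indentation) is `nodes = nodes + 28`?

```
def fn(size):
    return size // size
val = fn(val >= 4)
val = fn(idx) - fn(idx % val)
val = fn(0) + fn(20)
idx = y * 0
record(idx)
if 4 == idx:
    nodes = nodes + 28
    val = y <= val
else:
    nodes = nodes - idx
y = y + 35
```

Transformed code:
val = (val >= 4) // (val >= 4)
val = idx // idx - idx % val // (idx % val)
val = 0 // 0 + 20 // 20
idx = y * 0
record(idx)
if 4 == idx:
    nodes = nodes + 28
    val = y <= val
else:
    nodes = nodes - idx
y = y + 35

7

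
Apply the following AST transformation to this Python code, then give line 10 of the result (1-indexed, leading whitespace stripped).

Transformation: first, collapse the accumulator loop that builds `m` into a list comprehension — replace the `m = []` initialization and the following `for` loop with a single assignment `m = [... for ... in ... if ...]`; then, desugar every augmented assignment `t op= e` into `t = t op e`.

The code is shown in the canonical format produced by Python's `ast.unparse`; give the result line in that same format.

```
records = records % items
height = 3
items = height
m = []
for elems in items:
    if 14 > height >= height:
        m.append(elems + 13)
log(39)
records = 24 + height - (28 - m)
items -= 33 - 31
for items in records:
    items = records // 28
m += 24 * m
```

Transformed code:
records = records % items
height = 3
items = height
m = [elems + 13 for elems in items if 14 > height >= height]
log(39)
records = 24 + height - (28 - m)
items = items - (33 - 31)
for items in records:
    items = records // 28
m = m + 24 * m

m = m + 24 * m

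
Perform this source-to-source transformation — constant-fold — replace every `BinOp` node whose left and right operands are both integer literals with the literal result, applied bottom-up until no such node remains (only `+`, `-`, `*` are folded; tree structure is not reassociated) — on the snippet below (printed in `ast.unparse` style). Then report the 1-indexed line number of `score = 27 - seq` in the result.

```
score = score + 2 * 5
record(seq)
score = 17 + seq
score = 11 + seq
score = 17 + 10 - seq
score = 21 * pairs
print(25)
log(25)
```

Transformed code:
score = score + 10
record(seq)
score = 17 + seq
score = 11 + seq
score = 27 - seq
score = 21 * pairs
print(25)
log(25)

5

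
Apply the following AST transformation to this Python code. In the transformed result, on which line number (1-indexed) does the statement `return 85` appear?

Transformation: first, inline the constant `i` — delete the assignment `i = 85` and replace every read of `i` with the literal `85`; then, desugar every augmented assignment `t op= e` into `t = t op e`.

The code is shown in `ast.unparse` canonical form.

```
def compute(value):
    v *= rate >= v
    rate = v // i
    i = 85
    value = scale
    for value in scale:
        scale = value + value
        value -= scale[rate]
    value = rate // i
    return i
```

9

Transformed code:
def compute(value):
    v = v * (rate >= v)
    rate = v // 85
    value = scale
    for value in scale:
        scale = value + value
        value = value - scale[rate]
    value = rate // 85
    return 85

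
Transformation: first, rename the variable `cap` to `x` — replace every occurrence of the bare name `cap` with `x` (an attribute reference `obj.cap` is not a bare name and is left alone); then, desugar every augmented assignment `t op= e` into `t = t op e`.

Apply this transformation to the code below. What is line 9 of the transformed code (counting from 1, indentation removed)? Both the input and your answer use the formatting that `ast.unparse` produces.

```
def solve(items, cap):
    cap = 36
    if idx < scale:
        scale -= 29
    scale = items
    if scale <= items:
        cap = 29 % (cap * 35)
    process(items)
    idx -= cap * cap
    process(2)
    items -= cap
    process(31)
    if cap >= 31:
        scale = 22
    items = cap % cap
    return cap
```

Transformed code:
def solve(items, x):
    x = 36
    if idx < scale:
        scale = scale - 29
    scale = items
    if scale <= items:
        x = 29 % (x * 35)
    process(items)
    idx = idx - x * x
    process(2)
    items = items - x
    process(31)
    if x >= 31:
        scale = 22
    items = x % x
    return x

idx = idx - x * x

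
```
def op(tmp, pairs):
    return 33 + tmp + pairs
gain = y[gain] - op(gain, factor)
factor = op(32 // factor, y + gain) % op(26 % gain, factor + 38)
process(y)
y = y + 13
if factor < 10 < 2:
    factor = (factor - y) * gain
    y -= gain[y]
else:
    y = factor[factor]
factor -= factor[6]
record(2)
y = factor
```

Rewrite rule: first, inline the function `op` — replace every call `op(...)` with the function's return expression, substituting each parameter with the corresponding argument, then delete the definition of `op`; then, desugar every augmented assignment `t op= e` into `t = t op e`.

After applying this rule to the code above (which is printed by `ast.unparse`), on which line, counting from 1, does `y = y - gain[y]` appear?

7

Transformed code:
gain = y[gain] - (33 + gain + factor)
factor = (33 + 32 // factor + (y + gain)) % (33 + 26 % gain + (factor + 38))
process(y)
y = y + 13
if factor < 10 < 2:
    factor = (factor - y) * gain
    y = y - gain[y]
else:
    y = factor[factor]
factor = factor - factor[6]
record(2)
y = factor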